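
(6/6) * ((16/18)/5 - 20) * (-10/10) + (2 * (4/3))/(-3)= 284/15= 18.93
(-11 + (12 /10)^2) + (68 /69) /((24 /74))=-33748 /5175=-6.52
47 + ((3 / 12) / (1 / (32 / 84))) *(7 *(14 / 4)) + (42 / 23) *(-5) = 2774 / 69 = 40.20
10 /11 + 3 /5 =83 /55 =1.51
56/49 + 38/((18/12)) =556/21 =26.48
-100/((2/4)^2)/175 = -16/7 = -2.29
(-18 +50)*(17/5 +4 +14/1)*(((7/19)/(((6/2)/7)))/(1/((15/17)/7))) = 23968/323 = 74.20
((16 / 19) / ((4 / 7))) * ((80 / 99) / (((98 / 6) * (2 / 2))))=320 / 4389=0.07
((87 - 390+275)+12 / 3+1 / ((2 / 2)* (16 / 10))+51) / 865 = 221 / 6920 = 0.03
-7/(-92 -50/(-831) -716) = 831/95914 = 0.01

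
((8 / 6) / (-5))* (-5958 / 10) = 3972 / 25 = 158.88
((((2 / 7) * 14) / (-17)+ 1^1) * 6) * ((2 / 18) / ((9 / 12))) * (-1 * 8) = -832 / 153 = -5.44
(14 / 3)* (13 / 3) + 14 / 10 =973 / 45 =21.62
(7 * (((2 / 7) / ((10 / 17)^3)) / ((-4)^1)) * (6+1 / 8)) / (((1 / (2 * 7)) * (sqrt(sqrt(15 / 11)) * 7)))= -240737 * 11^(1 / 4) * 15^(3 / 4) / 120000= -27.85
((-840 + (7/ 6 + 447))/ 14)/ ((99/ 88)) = -4702/ 189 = -24.88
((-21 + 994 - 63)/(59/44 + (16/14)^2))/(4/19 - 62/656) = 940533440/317397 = 2963.27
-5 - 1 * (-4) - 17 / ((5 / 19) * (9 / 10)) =-655 / 9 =-72.78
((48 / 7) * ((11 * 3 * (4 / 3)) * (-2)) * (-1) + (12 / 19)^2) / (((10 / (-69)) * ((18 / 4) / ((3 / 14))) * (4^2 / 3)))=-37.20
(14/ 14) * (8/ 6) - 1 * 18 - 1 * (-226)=628/ 3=209.33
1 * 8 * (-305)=-2440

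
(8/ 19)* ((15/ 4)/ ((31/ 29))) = 870/ 589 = 1.48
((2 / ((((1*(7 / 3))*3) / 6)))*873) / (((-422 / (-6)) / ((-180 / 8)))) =-478.76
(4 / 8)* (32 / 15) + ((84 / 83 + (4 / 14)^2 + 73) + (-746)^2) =33954843737 / 61005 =556591.16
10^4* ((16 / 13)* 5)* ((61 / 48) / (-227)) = -3050000 / 8853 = -344.52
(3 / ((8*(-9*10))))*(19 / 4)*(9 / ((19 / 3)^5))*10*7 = -5103 / 4170272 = -0.00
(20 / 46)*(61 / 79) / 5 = 122 / 1817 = 0.07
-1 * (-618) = 618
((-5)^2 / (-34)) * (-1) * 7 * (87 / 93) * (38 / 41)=4.46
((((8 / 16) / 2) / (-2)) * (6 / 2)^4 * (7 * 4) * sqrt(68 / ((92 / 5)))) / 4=-136.25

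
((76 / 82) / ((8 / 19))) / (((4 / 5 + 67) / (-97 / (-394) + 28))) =20087845 / 21904824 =0.92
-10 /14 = -5 /7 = -0.71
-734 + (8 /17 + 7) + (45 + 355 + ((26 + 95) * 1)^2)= 243346 /17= 14314.47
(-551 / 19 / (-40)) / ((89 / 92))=667 / 890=0.75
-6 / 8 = -3 / 4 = -0.75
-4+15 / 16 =-49 / 16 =-3.06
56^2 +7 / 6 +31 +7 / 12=12675 / 4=3168.75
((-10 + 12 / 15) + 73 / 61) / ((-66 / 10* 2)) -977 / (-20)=1991111 / 40260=49.46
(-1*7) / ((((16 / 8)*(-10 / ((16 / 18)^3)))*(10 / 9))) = 448 / 2025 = 0.22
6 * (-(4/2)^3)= -48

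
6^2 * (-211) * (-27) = 205092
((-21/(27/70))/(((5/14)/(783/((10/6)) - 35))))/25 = -2982728/1125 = -2651.31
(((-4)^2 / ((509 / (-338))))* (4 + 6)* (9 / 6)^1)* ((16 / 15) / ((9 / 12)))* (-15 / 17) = 1730560 / 8653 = 200.00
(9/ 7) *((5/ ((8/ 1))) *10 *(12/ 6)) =225/ 14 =16.07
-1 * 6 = -6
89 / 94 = 0.95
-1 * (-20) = 20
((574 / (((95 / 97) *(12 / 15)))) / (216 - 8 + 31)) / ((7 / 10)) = 19885 / 4541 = 4.38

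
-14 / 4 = -7 / 2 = -3.50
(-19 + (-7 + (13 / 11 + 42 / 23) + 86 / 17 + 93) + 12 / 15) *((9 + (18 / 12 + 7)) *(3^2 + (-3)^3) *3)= -308356146 / 4301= -71694.06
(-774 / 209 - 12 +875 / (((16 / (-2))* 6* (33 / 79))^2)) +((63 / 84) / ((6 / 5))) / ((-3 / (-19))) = -456152527 / 47672064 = -9.57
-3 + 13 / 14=-29 / 14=-2.07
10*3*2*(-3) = -180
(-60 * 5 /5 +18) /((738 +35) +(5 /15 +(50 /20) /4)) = -1008 /18575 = -0.05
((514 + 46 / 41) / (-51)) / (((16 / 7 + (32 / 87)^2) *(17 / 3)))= -69937560 / 94993433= -0.74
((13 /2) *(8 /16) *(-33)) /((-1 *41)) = 429 /164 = 2.62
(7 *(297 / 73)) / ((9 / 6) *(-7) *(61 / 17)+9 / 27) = -212058 / 278057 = -0.76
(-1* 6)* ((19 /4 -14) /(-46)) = -111 /92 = -1.21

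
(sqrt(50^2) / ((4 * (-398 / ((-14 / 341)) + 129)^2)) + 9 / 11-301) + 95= -21343151861541 / 104020678168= -205.18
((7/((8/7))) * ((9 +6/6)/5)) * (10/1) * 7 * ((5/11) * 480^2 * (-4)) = -3951360000/11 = -359214545.45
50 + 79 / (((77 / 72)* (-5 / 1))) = 13562 / 385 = 35.23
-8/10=-4/5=-0.80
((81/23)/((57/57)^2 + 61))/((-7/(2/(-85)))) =81/424235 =0.00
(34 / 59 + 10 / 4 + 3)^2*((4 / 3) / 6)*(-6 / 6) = -57121 / 6962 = -8.20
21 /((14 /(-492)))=-738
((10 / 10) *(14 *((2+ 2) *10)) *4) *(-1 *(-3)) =6720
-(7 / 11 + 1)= -18 / 11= -1.64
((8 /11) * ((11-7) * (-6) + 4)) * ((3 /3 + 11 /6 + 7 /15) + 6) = -135.27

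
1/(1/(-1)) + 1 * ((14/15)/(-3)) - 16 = -779/45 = -17.31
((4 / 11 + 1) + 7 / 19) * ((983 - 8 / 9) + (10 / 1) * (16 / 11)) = 35718178 / 20691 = 1726.27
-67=-67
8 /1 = 8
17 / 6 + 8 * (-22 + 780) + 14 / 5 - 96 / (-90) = 60707 / 10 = 6070.70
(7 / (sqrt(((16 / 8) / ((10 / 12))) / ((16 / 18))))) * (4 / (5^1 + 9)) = 2 * sqrt(30) / 9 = 1.22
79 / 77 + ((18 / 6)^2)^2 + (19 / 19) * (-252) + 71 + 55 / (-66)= -46111 / 462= -99.81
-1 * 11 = -11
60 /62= 0.97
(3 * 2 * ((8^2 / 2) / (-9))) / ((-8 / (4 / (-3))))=-32 / 9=-3.56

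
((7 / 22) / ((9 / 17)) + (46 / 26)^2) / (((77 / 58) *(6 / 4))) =7241474 / 3864861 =1.87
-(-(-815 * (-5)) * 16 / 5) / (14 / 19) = 123880 / 7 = 17697.14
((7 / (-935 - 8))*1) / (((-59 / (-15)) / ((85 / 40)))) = -1785 / 445096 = -0.00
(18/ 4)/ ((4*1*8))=9/ 64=0.14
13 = 13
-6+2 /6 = -5.67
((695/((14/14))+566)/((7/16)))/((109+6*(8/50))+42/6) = 24.64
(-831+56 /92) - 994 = -1824.39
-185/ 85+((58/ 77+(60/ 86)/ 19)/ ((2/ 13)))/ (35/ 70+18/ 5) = -40518873/ 43847573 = -0.92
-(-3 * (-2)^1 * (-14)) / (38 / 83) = 3486 / 19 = 183.47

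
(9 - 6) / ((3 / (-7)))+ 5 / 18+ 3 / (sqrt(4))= -5.22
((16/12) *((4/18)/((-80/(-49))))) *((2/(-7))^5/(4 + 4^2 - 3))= -16/787185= -0.00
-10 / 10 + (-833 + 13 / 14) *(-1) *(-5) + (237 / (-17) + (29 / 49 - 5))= -6963391 / 1666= -4179.71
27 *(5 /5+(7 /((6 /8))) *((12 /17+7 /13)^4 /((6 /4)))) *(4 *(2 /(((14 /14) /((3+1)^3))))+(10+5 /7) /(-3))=3648767210576133 /16698102967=218513.88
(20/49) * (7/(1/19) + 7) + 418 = 3326/7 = 475.14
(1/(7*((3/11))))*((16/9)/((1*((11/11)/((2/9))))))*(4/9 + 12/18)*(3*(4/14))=7040/35721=0.20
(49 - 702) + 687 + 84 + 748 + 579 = 1445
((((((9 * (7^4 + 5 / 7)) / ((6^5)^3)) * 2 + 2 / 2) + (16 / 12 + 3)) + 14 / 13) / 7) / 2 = 423263238071 / 924406898688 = 0.46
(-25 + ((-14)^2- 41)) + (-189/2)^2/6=12947/8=1618.38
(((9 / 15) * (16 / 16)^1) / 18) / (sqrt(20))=sqrt(5) / 300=0.01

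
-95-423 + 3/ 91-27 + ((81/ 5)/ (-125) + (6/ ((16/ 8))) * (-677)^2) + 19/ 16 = 1250743212689/ 910000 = 1374443.09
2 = 2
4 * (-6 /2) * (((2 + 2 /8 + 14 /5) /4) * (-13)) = 3939 /20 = 196.95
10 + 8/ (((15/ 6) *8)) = 52/ 5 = 10.40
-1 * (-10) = 10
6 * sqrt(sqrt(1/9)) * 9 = 18 * sqrt(3) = 31.18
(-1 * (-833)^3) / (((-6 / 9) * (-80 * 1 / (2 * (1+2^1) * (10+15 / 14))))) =23037808689 / 32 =719931521.53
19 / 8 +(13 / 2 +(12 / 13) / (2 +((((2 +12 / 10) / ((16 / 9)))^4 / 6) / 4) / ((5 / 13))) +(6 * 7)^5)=1066025452558981 / 8156824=130691241.17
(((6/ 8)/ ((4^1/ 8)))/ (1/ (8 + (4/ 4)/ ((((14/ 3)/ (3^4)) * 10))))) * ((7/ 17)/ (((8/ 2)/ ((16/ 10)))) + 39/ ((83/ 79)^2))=518.37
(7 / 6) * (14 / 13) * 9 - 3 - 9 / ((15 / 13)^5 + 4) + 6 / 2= 286507128 / 29179111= 9.82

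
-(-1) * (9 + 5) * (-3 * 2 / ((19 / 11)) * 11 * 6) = -60984 / 19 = -3209.68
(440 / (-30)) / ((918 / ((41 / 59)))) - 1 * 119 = -9668819 / 81243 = -119.01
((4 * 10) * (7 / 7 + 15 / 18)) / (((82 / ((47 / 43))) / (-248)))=-1282160 / 5289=-242.42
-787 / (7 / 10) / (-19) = 7870 / 133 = 59.17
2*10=20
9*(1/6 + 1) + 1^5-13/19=411/38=10.82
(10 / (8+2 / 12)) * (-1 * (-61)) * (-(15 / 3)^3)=-457500 / 49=-9336.73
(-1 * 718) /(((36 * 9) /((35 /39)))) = -12565 /6318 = -1.99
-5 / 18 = -0.28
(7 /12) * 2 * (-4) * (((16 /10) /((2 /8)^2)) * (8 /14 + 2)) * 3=-4608 /5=-921.60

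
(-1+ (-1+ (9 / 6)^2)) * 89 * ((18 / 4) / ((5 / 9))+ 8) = 14329 / 40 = 358.22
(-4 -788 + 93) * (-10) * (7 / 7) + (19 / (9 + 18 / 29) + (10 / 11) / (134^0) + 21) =21525610 / 3069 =7013.88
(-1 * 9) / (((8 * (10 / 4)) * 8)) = -9 / 160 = -0.06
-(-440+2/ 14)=3079/ 7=439.86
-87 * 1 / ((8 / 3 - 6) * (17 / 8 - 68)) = -1044 / 2635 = -0.40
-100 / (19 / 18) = -94.74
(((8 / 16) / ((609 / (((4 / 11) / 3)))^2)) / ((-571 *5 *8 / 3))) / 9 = -1 / 3459312788085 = -0.00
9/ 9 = 1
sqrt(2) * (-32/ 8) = -5.66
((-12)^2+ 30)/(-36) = -4.83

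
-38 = -38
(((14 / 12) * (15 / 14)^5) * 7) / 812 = 253125 / 17825024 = 0.01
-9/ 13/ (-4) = 9/ 52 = 0.17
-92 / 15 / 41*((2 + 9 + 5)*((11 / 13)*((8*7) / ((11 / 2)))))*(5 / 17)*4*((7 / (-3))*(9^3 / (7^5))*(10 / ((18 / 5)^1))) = 21196800 / 3107923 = 6.82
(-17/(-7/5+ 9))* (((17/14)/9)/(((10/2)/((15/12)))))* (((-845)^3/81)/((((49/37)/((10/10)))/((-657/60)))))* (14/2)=-470969251312625/14478912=-32527944.87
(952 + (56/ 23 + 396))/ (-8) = -7765/ 46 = -168.80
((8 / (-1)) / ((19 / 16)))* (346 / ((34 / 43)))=-952192 / 323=-2947.96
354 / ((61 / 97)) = 34338 / 61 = 562.92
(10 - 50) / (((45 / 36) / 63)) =-2016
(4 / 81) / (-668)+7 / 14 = 13525 / 27054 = 0.50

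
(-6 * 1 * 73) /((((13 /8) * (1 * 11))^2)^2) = -1794048 /418161601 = -0.00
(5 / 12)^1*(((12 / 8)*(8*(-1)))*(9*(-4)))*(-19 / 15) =-228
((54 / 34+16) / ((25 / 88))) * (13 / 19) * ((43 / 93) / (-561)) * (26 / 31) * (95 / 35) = -34765328 / 437423175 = -0.08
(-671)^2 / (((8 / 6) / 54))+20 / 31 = 1130555191 / 62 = 18234761.15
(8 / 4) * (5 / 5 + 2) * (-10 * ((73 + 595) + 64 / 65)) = -521808 / 13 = -40139.08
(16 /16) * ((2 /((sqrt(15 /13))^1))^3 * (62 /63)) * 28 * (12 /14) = 51584 * sqrt(195) /4725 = 152.45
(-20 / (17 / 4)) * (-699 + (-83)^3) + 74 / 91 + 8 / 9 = 37509306418 / 13923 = 2694053.47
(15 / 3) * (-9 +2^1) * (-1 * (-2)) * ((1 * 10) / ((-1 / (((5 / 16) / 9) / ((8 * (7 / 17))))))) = 2125 / 288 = 7.38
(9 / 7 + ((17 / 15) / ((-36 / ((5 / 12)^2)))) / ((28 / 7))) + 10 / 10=994733 / 435456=2.28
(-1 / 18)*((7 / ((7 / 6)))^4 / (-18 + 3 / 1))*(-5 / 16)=-3 / 2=-1.50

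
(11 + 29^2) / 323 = 852 / 323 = 2.64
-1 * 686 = -686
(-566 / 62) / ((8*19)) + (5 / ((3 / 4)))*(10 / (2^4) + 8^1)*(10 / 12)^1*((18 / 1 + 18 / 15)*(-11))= -47685723 / 4712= -10120.06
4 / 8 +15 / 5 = 7 / 2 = 3.50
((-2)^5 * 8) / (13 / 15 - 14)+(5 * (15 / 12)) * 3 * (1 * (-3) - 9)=-40485 / 197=-205.51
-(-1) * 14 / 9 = 14 / 9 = 1.56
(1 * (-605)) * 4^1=-2420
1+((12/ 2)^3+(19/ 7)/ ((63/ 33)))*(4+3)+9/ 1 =32171/ 21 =1531.95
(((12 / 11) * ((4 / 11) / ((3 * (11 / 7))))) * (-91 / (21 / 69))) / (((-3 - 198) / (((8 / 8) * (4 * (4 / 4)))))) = 133952 / 267531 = 0.50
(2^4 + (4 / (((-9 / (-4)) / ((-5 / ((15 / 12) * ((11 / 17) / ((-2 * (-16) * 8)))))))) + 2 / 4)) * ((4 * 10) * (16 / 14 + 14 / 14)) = -55378900 / 231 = -239735.50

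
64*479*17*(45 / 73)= 321258.08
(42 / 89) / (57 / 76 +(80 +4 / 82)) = 328 / 56159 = 0.01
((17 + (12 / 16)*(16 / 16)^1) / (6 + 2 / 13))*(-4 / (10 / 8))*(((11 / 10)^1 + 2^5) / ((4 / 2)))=-305513 / 2000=-152.76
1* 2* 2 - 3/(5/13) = -19/5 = -3.80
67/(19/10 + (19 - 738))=-670/7171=-0.09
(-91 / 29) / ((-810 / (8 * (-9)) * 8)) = -91 / 2610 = -0.03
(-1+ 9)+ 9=17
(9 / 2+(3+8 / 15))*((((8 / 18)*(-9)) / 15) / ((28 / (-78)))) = 3133 / 525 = 5.97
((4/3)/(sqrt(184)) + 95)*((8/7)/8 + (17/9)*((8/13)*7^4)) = 2285869*sqrt(46)/56511 + 217157555/819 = 265423.98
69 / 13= 5.31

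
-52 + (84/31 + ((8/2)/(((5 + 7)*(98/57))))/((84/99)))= -4173395/85064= -49.06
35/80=7/16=0.44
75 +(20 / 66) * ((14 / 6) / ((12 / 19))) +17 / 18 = 22888 / 297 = 77.06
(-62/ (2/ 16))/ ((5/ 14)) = -6944/ 5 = -1388.80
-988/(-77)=988/77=12.83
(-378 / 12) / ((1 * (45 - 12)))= -21 / 22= -0.95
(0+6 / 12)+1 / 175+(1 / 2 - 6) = -874 / 175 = -4.99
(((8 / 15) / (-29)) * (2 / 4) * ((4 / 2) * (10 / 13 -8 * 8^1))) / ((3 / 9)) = 6576 / 1885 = 3.49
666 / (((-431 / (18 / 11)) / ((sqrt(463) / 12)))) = -999 * sqrt(463) / 4741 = -4.53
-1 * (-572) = 572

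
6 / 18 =1 / 3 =0.33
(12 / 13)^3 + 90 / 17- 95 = -3321049 / 37349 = -88.92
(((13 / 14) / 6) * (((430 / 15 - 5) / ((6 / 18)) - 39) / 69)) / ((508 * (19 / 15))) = 130 / 1165479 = 0.00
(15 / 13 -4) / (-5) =37 / 65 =0.57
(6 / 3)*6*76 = 912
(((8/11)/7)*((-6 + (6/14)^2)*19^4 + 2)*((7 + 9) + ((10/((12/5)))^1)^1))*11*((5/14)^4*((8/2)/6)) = -2808817391875/14823774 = -189480.59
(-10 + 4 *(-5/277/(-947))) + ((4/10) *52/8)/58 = -757309153/76072510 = -9.96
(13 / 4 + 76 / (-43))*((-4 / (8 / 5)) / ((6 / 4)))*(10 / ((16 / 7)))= -10.81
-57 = -57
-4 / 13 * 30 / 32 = -0.29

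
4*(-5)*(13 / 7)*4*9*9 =-84240 / 7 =-12034.29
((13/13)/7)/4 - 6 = -167/28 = -5.96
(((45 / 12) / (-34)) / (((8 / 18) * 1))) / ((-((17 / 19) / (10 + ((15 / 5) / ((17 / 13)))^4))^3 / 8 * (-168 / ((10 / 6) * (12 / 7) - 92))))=375760824847980804008142795 / 4768796803815353111138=78795.73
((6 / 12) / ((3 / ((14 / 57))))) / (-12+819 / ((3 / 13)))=7 / 604827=0.00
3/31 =0.10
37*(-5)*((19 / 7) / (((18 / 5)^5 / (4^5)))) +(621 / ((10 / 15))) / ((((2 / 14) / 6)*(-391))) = -6678596443 / 7026831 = -950.44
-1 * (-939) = 939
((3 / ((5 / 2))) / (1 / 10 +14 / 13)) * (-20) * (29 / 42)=-15080 / 1071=-14.08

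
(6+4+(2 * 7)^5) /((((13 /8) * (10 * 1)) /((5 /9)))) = 717112 /39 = 18387.49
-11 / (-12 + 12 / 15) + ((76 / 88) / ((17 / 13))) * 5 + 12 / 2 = 10.28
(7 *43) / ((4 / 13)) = 3913 / 4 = 978.25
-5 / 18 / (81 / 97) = -485 / 1458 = -0.33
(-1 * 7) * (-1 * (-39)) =-273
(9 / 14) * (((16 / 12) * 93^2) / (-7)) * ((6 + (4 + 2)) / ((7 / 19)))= -11831832 / 343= -34495.14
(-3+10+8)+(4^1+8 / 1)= 27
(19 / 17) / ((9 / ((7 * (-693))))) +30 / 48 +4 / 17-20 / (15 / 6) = -82899 / 136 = -609.55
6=6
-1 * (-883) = 883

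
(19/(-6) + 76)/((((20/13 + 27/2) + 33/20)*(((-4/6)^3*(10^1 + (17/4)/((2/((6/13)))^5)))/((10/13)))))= -1.13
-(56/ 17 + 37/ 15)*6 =-2938/ 85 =-34.56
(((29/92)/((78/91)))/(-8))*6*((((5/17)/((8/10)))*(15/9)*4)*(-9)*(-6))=-228375/6256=-36.50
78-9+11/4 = 287/4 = 71.75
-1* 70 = -70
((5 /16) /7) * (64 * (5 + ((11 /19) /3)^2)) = 46760 /3249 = 14.39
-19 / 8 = -2.38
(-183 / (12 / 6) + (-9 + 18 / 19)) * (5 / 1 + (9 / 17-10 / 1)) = 7566 / 17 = 445.06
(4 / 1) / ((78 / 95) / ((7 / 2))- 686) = -1330 / 228017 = -0.01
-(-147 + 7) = 140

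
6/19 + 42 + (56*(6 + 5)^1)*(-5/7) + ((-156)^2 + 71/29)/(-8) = -15163477/4408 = -3439.99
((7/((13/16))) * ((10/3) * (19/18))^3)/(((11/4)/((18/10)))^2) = 61456640/382239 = 160.78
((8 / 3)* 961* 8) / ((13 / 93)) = 1906624 / 13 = 146663.38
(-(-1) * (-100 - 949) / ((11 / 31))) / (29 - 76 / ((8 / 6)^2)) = 130076 / 605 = 215.00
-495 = -495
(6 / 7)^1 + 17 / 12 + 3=443 / 84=5.27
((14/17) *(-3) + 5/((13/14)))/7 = 92/221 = 0.42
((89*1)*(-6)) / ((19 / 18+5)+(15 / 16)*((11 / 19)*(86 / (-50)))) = -7305120 / 70069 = -104.26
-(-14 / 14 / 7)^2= -1 / 49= -0.02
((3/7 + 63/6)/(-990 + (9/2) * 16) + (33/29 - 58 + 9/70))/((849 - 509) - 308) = -98737/55680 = -1.77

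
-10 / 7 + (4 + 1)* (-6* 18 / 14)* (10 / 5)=-550 / 7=-78.57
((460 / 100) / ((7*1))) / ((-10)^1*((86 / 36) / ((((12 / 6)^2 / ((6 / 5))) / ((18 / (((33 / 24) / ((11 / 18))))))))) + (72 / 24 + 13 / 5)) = -69 / 5432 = -0.01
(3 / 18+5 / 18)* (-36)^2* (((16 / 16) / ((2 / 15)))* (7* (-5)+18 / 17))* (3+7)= -24926400 / 17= -1466258.82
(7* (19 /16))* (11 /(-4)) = -22.86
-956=-956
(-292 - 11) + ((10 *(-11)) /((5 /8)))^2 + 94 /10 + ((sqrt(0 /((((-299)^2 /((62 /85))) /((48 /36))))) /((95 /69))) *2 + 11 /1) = 153467 /5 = 30693.40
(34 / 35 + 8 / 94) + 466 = 768308 / 1645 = 467.06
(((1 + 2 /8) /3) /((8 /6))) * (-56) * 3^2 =-315 /2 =-157.50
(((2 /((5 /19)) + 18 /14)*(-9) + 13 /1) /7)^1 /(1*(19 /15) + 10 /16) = -56256 /11123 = -5.06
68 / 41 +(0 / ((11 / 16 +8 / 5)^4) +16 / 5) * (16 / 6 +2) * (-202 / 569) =-1274788 / 349935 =-3.64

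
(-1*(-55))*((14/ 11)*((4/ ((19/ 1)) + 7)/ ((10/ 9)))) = 8631/ 19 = 454.26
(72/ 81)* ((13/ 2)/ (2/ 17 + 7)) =884/ 1089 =0.81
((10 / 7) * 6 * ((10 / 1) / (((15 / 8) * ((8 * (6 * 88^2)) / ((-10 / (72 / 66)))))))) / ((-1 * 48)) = 25 / 1064448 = 0.00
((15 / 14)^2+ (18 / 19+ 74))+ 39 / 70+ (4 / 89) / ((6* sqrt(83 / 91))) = 2* sqrt(7553) / 22161+ 1427269 / 18620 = 76.66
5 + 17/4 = 37/4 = 9.25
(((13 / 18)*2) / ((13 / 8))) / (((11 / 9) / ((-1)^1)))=-8 / 11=-0.73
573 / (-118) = -573 / 118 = -4.86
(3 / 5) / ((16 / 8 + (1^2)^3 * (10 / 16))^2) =64 / 735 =0.09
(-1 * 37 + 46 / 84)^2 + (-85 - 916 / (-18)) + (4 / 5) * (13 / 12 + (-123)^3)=-1457650107 / 980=-1487398.07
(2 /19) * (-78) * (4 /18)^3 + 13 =59605 /4617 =12.91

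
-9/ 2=-4.50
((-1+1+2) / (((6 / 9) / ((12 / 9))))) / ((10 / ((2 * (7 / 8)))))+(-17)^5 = -14198563 / 10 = -1419856.30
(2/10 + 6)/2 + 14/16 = 159/40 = 3.98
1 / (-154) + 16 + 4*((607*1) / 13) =405931 / 2002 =202.76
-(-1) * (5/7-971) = -6792/7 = -970.29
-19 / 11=-1.73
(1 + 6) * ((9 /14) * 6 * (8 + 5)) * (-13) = -4563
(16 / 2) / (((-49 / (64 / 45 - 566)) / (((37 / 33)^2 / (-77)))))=-278246512 / 184895865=-1.50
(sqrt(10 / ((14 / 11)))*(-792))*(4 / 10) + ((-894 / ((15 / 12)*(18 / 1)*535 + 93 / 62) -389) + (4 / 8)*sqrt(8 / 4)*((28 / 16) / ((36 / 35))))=-1584*sqrt(385) / 35 -1561355 / 4013 + 245*sqrt(2) / 288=-1275.88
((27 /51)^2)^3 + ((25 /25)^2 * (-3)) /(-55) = 101641962 /1327566295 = 0.08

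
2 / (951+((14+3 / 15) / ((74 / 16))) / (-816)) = 37740 / 17945299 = 0.00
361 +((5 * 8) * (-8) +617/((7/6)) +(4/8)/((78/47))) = 622613/1092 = 570.16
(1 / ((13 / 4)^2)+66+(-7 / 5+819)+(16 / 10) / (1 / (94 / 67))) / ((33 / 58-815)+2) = -969710932 / 889251805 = -1.09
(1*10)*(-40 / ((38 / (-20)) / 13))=52000 / 19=2736.84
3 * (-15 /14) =-45 /14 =-3.21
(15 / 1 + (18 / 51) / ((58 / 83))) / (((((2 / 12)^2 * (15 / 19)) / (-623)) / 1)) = -1085784336 / 2465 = -440480.46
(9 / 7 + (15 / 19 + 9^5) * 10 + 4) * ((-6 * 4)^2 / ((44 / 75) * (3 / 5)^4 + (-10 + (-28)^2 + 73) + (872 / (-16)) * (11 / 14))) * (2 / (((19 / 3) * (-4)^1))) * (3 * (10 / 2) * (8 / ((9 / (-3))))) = 1748863440000000 / 1309504757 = 1335515.15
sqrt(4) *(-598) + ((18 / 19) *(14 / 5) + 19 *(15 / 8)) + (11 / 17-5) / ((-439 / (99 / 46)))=-151025850101 / 130453240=-1157.70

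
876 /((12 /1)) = 73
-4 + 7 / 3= -5 / 3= -1.67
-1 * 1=-1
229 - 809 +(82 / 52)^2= -390399 / 676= -577.51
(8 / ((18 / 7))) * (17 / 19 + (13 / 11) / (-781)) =453600 / 163229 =2.78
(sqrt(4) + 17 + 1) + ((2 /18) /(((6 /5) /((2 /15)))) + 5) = 25.01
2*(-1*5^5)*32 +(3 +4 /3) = -599987 /3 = -199995.67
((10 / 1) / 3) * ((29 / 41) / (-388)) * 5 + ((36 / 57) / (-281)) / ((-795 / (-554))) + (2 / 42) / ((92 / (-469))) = -426612663347 / 1552996467420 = -0.27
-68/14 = -34/7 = -4.86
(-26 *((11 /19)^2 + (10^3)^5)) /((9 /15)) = -46930000000000015730 /1083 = -43333333333333347.86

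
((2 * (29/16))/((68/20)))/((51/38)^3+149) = 994555/141245843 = 0.01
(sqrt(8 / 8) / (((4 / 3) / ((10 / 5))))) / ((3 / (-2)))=-1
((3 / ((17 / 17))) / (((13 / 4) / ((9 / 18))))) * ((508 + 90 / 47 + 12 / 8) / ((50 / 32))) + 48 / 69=53316992 / 351325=151.76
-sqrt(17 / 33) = -0.72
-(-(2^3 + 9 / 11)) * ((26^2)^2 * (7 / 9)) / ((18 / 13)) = 2263595.48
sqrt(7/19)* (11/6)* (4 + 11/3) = 253* sqrt(133)/342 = 8.53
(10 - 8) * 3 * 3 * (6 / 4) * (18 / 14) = 243 / 7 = 34.71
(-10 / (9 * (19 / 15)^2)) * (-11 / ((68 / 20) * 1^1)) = 13750 / 6137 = 2.24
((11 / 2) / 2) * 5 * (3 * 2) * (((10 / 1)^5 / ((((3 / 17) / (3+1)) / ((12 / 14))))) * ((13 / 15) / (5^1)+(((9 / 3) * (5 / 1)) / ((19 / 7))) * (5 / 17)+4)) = 123617120000 / 133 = 929452030.08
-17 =-17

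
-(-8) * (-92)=-736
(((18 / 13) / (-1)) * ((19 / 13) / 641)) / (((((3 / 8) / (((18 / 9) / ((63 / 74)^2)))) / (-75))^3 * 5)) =106130.05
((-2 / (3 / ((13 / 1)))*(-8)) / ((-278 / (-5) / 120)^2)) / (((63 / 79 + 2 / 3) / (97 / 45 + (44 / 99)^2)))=31319392000 / 60339483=519.05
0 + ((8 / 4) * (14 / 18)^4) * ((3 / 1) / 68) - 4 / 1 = -295031 / 74358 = -3.97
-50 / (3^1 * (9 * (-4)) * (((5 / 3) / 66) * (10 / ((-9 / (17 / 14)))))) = -231 / 17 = -13.59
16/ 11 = 1.45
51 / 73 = 0.70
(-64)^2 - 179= 3917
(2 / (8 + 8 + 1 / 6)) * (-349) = -4188 / 97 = -43.18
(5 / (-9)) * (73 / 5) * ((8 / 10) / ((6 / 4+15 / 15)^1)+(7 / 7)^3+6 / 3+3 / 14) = -90301 / 3150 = -28.67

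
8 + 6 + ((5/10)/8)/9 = 2017/144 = 14.01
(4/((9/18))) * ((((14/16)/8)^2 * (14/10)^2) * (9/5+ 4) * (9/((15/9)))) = 1879983/320000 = 5.87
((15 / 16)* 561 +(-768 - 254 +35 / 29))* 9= -2066517 / 464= -4453.70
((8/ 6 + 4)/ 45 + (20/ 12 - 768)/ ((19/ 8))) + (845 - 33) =66076/ 135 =489.45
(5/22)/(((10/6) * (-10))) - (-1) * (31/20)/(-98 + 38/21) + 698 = 310177979/444400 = 697.97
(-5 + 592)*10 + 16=5886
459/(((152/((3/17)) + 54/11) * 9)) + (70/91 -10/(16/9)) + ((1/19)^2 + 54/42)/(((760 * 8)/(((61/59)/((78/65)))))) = -4.80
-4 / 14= -2 / 7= -0.29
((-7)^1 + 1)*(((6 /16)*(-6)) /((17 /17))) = 27 /2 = 13.50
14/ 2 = 7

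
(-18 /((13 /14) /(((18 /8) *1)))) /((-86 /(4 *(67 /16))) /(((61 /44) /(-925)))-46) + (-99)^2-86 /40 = 5865138821803 /598554580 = 9798.84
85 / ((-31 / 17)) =-1445 / 31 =-46.61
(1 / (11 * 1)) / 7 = 1 / 77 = 0.01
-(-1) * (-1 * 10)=-10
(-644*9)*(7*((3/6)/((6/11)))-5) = -8211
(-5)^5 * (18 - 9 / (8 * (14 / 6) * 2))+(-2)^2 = -6215177 / 112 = -55492.65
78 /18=13 /3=4.33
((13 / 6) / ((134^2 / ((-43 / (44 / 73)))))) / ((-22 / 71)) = 2897297 / 104288448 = 0.03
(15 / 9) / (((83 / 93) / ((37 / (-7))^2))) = 212195 / 4067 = 52.17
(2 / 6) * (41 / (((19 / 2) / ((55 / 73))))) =4510 / 4161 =1.08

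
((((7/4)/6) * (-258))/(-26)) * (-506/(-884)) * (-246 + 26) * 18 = -37695735/5746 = -6560.34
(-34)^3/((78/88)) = -1729376/39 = -44342.97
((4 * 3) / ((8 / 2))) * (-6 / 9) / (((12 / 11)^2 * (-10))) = 121 / 720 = 0.17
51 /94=0.54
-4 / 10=-2 / 5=-0.40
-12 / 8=-3 / 2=-1.50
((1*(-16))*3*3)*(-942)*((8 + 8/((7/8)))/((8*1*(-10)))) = -203472/7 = -29067.43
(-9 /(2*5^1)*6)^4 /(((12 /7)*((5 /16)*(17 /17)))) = 1587.24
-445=-445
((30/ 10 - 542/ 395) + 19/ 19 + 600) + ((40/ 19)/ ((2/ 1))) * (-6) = 4475322/ 7505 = 596.31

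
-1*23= -23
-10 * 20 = -200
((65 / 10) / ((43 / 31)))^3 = 65450827 / 636056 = 102.90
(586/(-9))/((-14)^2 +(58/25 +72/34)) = -124525/383337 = -0.32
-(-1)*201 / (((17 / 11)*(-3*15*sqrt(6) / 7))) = -5159*sqrt(6) / 1530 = -8.26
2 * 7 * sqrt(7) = 14 * sqrt(7) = 37.04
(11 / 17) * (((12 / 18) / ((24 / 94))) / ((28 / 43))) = 22231 / 8568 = 2.59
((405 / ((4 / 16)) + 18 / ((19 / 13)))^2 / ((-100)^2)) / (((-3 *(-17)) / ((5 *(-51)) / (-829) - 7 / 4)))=-383384631789 / 50875730000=-7.54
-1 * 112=-112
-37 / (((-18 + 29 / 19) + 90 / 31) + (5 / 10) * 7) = 43586 / 11863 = 3.67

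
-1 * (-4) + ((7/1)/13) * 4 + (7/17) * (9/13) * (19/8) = 929/136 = 6.83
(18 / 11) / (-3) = -6 / 11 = -0.55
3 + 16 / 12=13 / 3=4.33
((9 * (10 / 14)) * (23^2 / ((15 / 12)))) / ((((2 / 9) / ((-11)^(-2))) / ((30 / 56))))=642735 / 11858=54.20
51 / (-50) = -51 / 50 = -1.02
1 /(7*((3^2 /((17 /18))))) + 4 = 4553 /1134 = 4.01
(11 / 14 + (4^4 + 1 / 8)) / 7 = 14387 / 392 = 36.70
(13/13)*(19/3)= 19/3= 6.33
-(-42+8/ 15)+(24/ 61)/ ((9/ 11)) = 12794/ 305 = 41.95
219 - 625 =-406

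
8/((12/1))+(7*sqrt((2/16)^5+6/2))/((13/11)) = 2/3+77*sqrt(196610)/3328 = 10.93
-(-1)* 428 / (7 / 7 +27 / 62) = 26536 / 89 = 298.16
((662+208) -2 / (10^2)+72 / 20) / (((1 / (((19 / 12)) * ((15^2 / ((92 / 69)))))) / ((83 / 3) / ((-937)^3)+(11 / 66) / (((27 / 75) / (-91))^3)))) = -8038763714896273911873989 / 12793960933056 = -628324860217.95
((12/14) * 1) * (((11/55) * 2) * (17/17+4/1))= 12/7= 1.71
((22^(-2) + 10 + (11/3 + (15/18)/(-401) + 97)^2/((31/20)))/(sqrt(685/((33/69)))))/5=34.60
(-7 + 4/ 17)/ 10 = -23/ 34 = -0.68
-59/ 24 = -2.46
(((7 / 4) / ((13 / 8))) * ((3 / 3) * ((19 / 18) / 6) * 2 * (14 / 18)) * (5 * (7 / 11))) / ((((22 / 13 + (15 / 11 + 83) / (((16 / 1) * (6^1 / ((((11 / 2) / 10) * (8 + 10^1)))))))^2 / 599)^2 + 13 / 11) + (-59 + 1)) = -256862926952450000 / 15554812982739308127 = -0.02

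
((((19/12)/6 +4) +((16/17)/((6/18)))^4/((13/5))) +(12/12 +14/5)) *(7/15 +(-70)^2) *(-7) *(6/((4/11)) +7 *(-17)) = 268076458327863871/2345269680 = 114305173.78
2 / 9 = 0.22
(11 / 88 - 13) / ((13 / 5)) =-515 / 104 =-4.95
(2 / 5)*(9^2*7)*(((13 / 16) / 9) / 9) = 91 / 40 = 2.28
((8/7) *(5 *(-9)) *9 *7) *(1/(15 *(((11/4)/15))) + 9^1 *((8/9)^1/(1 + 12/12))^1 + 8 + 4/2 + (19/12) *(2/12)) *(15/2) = -7819875/22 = -355448.86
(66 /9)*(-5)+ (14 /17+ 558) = 26630 /51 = 522.16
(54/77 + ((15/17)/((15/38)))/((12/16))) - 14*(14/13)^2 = -8332286/663663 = -12.55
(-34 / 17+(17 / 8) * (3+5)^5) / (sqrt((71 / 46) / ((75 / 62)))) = 348150 * sqrt(151869) / 2201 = 61642.60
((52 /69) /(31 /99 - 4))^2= 2944656 /70476025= 0.04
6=6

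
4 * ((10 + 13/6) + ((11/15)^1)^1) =258/5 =51.60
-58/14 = -29/7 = -4.14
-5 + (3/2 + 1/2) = -3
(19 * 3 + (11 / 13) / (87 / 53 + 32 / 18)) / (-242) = -606909 / 2565563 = -0.24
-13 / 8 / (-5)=13 / 40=0.32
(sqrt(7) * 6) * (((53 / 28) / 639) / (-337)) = -0.00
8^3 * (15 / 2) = 3840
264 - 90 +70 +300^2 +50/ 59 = 90244.85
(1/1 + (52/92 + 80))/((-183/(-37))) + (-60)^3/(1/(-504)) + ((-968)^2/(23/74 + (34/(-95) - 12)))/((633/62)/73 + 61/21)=11227049182819150029188/103153317105801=108838469.74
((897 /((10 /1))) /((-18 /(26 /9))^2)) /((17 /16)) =404248 /185895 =2.17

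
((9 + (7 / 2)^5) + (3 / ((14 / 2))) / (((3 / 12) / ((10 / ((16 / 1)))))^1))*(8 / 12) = 119905 / 336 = 356.86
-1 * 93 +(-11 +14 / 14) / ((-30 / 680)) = 401 / 3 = 133.67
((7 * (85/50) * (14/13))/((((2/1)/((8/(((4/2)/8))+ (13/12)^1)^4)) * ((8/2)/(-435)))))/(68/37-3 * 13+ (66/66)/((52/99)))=3171821293944247/133968384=23675894.26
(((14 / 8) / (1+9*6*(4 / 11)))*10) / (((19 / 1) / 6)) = 1155 / 4313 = 0.27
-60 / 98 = -30 / 49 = -0.61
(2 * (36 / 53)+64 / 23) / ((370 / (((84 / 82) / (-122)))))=-53004 / 564013015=-0.00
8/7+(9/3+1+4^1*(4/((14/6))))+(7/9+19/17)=2126/153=13.90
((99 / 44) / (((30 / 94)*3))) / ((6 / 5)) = 47 / 24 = 1.96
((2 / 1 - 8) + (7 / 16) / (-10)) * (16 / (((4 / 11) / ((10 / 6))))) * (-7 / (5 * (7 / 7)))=620.49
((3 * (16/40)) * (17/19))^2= 10404/9025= 1.15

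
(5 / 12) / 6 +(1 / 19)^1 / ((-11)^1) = 973 / 15048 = 0.06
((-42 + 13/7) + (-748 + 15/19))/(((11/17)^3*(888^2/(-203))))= 2486651081/3323581536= 0.75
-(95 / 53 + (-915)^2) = -44373020 / 53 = -837226.79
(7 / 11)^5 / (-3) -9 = -4365184 / 483153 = -9.03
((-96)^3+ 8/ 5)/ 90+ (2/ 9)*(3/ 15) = -2211826/ 225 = -9830.34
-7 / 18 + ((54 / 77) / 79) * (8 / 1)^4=3938731 / 109494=35.97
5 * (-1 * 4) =-20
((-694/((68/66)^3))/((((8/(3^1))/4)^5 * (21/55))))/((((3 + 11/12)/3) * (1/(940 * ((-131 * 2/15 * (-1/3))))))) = -7277635471095/137564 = -52903633.73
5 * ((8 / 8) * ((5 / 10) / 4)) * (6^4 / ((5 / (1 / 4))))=81 / 2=40.50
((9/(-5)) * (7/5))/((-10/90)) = 567/25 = 22.68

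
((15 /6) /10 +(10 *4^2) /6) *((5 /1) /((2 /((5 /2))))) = 8075 /48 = 168.23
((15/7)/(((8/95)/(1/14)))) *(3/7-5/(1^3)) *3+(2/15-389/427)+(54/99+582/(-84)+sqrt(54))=-221553823/6904590+3 *sqrt(6)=-24.74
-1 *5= -5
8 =8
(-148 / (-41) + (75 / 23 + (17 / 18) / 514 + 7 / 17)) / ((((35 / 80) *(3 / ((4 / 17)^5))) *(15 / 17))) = 0.00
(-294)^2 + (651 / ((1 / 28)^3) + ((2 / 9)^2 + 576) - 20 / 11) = 12810586148 / 891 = 14377762.23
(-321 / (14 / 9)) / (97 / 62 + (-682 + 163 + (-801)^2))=-89559 / 278230267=-0.00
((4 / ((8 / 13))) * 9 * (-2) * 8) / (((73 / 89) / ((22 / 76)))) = -458172 / 1387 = -330.33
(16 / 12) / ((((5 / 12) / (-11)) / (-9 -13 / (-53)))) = 81664 / 265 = 308.17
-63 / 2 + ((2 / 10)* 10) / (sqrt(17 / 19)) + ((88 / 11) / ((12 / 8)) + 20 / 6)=-137 / 6 + 2* sqrt(323) / 17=-20.72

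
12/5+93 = 477/5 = 95.40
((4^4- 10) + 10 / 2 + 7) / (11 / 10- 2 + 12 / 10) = 860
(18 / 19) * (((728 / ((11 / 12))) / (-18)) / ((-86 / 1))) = 4368 / 8987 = 0.49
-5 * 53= -265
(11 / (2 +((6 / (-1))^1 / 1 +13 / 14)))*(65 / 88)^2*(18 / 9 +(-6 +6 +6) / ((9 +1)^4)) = -11833549 / 3027200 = -3.91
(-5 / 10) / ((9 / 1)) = -1 / 18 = -0.06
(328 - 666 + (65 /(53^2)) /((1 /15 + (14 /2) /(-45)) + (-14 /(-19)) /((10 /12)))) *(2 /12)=-56.33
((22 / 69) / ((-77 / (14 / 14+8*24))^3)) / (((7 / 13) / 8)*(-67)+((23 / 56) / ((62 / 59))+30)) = -92710079072 / 477901560675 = -0.19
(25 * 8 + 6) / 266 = 103 / 133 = 0.77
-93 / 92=-1.01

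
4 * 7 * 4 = 112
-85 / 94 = -0.90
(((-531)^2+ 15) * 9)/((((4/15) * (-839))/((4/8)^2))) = -4758345/1678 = -2835.72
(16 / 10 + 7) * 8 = 344 / 5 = 68.80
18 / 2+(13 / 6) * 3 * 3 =28.50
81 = 81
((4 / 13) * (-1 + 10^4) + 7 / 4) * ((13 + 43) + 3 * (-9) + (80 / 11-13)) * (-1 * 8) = -81958400 / 143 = -573135.66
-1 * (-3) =3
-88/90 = -44/45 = -0.98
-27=-27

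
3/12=1/4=0.25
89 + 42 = 131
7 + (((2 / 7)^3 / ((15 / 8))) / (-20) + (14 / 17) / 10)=3097018 / 437325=7.08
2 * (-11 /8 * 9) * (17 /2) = -1683 /8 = -210.38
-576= -576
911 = 911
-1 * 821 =-821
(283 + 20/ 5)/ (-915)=-287/ 915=-0.31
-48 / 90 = -8 / 15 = -0.53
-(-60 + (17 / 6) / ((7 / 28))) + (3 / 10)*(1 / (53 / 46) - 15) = 70639 / 1590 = 44.43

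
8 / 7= 1.14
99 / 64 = 1.55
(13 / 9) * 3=13 / 3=4.33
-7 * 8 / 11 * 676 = -37856 / 11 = -3441.45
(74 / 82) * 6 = 222 / 41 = 5.41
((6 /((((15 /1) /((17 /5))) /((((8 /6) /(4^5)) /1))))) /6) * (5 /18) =17 /207360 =0.00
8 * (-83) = -664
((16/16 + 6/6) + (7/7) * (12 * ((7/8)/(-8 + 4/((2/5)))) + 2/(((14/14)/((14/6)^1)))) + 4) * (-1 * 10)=-955/6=-159.17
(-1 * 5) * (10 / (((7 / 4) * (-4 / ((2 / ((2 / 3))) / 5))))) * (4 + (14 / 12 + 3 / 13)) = 2105 / 91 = 23.13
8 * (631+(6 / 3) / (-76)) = 95908 / 19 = 5047.79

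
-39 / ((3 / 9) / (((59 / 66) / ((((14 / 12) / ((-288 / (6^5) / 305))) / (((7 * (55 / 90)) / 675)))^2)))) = -8437 / 185389871343750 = -0.00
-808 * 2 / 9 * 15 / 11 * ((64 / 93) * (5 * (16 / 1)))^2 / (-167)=211812352000 / 47664639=4443.80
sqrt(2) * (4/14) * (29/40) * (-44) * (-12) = 3828 * sqrt(2)/35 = 154.67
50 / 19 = 2.63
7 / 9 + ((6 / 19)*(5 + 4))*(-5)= -2297 / 171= -13.43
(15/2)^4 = 50625/16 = 3164.06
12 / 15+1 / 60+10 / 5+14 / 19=3.55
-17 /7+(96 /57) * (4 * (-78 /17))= -33.34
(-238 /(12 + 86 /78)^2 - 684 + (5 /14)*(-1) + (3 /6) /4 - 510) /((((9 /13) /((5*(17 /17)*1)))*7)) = -23192080925 /18800712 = -1233.57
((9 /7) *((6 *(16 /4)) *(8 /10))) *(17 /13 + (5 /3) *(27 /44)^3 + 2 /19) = 1021465377 /23012990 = 44.39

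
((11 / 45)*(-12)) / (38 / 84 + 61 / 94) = -14476 / 5435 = -2.66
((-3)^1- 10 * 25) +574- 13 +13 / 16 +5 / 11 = 54431 / 176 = 309.27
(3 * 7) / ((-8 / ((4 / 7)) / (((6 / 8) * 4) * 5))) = -45 / 2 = -22.50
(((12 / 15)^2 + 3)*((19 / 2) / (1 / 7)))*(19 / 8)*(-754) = -86693789 / 200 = -433468.94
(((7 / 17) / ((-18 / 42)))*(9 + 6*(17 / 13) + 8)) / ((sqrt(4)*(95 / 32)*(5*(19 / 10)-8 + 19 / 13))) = -224 / 165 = -1.36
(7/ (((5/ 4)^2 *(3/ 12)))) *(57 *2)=51072/ 25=2042.88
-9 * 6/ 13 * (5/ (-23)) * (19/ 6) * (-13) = -855/ 23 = -37.17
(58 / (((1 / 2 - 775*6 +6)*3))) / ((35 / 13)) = -1508 / 975135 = -0.00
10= 10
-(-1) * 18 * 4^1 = 72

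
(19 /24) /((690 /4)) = 19 /4140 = 0.00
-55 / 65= -11 / 13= -0.85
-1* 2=-2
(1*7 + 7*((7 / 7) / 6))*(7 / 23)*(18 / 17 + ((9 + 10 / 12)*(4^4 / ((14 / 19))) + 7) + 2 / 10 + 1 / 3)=99855091 / 11730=8512.80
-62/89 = -0.70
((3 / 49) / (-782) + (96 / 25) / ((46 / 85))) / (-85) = -1359441 / 16285150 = -0.08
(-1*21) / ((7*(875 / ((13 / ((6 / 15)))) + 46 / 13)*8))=-13 / 1056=-0.01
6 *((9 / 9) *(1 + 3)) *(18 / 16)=27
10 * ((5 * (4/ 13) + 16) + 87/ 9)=10610/ 39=272.05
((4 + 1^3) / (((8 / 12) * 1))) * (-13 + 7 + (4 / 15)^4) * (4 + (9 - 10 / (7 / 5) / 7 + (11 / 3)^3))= -12301825796 / 4465125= -2755.09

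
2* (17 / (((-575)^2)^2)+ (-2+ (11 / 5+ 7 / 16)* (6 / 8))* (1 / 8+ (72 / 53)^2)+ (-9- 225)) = -36795010346929222339 / 78607336900000000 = -468.09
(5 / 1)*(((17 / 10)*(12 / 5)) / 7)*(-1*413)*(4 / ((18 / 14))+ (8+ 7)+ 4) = -399194 / 15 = -26612.93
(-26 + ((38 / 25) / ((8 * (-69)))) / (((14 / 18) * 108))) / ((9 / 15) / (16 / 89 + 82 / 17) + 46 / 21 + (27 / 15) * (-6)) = 11407701583 / 3724874472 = 3.06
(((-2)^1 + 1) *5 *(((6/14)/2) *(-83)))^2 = 1550025/196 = 7908.29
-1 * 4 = -4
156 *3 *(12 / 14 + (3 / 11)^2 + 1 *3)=1558440 / 847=1839.95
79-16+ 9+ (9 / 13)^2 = 12249 / 169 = 72.48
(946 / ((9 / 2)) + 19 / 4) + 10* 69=32579 / 36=904.97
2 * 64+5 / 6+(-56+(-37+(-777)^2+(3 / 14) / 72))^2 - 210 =41136640764796417 / 112896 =364376424007.90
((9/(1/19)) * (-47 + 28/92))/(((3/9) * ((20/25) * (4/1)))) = -1377405/184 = -7485.90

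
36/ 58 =18/ 29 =0.62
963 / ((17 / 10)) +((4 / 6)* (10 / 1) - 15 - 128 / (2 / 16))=-23759 / 51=-465.86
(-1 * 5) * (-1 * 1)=5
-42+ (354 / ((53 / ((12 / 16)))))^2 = -189951 / 11236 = -16.91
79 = 79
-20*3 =-60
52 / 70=26 / 35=0.74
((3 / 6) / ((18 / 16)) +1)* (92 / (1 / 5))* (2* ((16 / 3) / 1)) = 191360 / 27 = 7087.41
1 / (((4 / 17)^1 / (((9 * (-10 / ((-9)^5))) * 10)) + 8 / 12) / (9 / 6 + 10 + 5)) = 42075 / 41066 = 1.02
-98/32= -49/16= -3.06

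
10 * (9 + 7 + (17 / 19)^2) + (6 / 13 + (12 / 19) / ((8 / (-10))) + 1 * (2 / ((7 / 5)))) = 5555307 / 32851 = 169.11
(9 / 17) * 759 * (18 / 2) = 61479 / 17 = 3616.41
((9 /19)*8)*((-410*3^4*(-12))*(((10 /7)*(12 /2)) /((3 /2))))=1147737600 /133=8629606.02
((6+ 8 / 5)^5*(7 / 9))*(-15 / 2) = -277323088 / 1875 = -147905.65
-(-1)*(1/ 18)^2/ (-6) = -1/ 1944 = -0.00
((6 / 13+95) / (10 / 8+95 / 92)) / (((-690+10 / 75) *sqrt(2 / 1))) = -28543 *sqrt(2) / 941668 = -0.04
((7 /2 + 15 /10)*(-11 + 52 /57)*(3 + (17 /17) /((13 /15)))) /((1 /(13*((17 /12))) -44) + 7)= 7650 /1349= 5.67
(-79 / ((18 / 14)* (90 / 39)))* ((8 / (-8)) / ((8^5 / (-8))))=-7189 / 1105920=-0.01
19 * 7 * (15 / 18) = 665 / 6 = 110.83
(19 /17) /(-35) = -19 /595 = -0.03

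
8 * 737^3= 3202524424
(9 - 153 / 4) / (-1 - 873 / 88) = 2574 / 961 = 2.68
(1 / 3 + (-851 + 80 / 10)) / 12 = -632 / 9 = -70.22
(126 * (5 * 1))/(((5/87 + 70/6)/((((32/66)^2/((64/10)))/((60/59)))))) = 11977/6171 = 1.94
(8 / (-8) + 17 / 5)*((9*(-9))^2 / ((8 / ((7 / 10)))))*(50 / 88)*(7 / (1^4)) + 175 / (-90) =8677123 / 1584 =5477.98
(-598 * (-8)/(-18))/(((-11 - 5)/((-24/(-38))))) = 598/57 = 10.49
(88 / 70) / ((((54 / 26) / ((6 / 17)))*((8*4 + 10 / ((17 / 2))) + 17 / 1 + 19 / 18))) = 2288 / 548695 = 0.00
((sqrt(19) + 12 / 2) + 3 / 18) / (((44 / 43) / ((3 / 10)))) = 129*sqrt(19) / 440 + 1591 / 880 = 3.09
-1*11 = -11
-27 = -27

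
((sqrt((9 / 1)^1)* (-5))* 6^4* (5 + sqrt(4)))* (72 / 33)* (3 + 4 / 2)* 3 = -48988800 / 11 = -4453527.27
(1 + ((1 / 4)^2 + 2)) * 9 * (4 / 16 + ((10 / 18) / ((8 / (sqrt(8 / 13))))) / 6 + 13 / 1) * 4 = 245 * sqrt(26) / 1248 + 23373 / 16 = 1461.81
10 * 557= 5570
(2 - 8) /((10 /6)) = -18 /5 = -3.60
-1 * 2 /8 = -1 /4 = -0.25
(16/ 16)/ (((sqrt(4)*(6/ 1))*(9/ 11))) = 11/ 108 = 0.10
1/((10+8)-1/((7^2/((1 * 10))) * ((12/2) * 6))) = 0.06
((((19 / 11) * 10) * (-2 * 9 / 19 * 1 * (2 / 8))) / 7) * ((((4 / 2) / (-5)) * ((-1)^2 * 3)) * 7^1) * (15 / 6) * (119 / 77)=2295 / 121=18.97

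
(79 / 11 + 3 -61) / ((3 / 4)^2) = -90.34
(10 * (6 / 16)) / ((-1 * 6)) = -5 / 8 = -0.62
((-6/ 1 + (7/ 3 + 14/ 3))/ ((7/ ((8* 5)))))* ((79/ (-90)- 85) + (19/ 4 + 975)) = 321794/ 63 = 5107.84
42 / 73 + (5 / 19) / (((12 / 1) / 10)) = 6613 / 8322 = 0.79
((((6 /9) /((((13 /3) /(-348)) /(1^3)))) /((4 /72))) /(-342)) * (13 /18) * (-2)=-232 /57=-4.07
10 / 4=5 / 2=2.50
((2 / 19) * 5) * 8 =80 / 19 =4.21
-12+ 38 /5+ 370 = 1828 /5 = 365.60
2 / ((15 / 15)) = 2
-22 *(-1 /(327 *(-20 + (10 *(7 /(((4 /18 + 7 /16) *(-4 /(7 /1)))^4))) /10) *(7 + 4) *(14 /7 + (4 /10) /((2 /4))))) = 407253125 /60888072077868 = 0.00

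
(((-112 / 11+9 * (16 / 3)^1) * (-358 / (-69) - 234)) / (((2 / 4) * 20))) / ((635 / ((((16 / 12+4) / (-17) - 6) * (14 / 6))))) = 321822592 / 16030575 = 20.08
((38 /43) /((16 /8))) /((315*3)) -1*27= -1097126 /40635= -27.00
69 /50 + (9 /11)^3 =128289 /66550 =1.93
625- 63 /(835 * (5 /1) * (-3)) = 2609396 /4175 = 625.01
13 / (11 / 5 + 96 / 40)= 65 / 23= 2.83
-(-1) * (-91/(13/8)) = -56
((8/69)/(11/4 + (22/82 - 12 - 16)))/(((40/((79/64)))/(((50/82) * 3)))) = -395/1507696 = -0.00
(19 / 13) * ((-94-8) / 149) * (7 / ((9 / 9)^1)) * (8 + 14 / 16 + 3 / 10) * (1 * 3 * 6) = -22404249 / 19370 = -1156.65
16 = 16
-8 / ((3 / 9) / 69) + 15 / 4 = -1652.25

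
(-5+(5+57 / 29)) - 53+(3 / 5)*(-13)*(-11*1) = 5041 / 145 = 34.77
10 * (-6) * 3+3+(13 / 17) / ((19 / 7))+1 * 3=-56111 / 323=-173.72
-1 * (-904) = 904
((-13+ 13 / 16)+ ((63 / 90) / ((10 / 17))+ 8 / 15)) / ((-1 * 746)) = 12557 / 895200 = 0.01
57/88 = 0.65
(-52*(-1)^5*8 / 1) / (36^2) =26 / 81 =0.32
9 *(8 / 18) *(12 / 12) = 4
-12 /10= -6 /5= -1.20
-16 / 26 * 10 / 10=-8 / 13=-0.62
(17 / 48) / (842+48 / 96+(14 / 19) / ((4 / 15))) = 323 / 770880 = 0.00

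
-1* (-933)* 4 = 3732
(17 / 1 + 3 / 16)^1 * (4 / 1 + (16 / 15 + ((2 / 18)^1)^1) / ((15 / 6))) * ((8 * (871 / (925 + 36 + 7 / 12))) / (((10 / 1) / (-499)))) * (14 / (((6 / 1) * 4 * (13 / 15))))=-117717593 / 6294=-18703.14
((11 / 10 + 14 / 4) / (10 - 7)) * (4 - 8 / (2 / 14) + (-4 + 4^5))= 22264 / 15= 1484.27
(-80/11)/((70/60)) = -480/77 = -6.23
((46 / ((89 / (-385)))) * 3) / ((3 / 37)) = -655270 / 89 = -7362.58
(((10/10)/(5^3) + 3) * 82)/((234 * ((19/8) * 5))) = 123328/1389375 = 0.09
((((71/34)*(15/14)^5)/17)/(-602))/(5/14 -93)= 53915625/17337099771712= 0.00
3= 3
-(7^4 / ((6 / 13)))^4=-949165729998374161 / 1296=-732380964504918.33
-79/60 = -1.32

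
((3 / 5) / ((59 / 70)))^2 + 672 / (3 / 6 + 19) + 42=3483046 / 45253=76.97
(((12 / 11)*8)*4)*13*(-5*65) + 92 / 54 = -43804294 / 297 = -147489.21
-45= -45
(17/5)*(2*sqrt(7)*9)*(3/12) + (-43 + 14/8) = -165/4 + 153*sqrt(7)/10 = -0.77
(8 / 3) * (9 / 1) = 24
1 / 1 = 1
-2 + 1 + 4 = 3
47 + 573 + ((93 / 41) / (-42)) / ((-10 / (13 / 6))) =21353203 / 34440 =620.01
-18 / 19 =-0.95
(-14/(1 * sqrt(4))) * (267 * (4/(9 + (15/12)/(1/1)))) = -29904/41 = -729.37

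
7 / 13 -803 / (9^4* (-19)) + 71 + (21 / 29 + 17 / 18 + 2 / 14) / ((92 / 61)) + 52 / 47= 210108210891863 / 2844976673448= 73.85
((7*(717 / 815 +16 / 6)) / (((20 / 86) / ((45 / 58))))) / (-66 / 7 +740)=1889979 / 16671640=0.11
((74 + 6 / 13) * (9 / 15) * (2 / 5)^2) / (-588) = -968 / 79625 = -0.01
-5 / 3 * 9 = -15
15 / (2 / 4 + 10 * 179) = 30 / 3581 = 0.01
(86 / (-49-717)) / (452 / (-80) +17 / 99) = 85140 / 4154401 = 0.02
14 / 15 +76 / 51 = 2.42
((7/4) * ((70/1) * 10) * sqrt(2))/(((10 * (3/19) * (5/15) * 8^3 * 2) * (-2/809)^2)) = 3046609055 * sqrt(2)/8192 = 525946.76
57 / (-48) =-19 / 16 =-1.19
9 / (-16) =-9 / 16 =-0.56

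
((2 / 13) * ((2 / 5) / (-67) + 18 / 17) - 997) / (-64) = 73800903 / 4738240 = 15.58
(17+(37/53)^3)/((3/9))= 7744686/148877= 52.02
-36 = -36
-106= -106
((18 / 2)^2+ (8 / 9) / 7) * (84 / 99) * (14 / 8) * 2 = 240.92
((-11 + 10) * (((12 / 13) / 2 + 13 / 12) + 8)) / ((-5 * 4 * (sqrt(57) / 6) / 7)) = 2.65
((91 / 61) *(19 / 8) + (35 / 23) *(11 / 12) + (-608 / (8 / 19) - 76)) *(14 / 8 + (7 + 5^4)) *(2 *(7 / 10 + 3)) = -318997851757 / 44896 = -7105262.20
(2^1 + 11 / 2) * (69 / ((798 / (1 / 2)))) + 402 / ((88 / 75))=4013745 / 11704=342.94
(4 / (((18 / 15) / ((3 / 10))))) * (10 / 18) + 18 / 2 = 86 / 9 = 9.56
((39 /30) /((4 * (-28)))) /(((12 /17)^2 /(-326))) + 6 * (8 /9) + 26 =3139111 /80640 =38.93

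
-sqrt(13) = -3.61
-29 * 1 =-29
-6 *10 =-60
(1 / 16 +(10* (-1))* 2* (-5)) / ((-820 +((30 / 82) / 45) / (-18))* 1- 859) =-1772307 / 29738456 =-0.06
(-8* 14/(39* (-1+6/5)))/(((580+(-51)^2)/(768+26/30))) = -1291696/372177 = -3.47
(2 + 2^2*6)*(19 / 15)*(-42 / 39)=-532 / 15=-35.47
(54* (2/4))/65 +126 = 8217/65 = 126.42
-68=-68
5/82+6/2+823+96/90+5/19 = 827.39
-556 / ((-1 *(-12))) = -139 / 3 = -46.33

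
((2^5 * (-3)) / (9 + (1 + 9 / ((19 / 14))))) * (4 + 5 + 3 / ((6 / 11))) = -83.70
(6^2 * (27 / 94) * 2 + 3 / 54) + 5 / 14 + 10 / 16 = 514469 / 23688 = 21.72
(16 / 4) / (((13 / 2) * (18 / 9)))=4 / 13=0.31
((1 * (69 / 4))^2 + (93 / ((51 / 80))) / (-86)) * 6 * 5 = 51906765 / 5848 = 8875.99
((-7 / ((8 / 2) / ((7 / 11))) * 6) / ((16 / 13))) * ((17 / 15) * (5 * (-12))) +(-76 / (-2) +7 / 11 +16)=37295 / 88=423.81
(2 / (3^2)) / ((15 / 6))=4 / 45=0.09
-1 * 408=-408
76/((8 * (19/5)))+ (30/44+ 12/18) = 127/33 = 3.85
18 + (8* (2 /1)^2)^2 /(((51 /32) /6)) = 65842 /17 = 3873.06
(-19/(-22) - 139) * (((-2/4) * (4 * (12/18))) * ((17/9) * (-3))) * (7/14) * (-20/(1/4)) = 1377680/33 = 41747.88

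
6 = 6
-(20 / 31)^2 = -400 / 961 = -0.42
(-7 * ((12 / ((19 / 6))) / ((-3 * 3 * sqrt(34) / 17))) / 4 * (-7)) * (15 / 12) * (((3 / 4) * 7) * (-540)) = 694575 * sqrt(34) / 76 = 53289.91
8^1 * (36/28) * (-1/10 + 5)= 252/5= 50.40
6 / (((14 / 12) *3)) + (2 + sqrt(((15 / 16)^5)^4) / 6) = 58520122222477 / 15393162788864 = 3.80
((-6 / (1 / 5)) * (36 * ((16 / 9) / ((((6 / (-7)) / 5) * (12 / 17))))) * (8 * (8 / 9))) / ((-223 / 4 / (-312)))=1267302400 / 2007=631441.16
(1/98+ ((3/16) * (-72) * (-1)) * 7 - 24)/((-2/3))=-10365/98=-105.77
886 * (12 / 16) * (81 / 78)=35883 / 52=690.06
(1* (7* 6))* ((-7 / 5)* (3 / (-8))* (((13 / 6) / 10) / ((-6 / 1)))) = -637 / 800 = -0.80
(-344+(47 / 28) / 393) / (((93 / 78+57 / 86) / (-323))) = 40203979309 / 671244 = 59894.73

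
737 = 737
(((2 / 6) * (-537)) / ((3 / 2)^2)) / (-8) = 179 / 18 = 9.94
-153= -153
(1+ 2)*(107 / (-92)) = -321 / 92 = -3.49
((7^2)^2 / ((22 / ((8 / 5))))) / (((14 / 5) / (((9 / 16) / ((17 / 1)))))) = 3087 / 1496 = 2.06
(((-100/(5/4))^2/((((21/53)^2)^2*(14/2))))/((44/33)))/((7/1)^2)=12624769600/22235661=567.77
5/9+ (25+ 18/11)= 2692/99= 27.19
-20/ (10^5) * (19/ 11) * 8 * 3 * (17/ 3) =-0.05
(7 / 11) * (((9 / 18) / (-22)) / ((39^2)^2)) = -7 / 1119705444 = -0.00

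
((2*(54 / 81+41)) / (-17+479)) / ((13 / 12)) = 500 / 3003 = 0.17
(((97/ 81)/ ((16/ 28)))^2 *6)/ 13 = 2.03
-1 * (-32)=32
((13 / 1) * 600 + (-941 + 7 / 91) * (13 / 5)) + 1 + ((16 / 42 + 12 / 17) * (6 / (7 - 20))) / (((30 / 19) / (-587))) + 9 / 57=5541.24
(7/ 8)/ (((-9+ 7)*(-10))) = 7/ 160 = 0.04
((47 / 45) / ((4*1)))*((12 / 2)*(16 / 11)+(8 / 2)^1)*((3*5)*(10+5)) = 8225 / 11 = 747.73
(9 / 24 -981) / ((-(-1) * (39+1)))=-1569 / 64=-24.52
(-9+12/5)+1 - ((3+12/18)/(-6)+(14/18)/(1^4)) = -173/30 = -5.77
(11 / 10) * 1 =11 / 10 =1.10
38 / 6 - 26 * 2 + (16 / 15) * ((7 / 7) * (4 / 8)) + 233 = 2818 / 15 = 187.87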